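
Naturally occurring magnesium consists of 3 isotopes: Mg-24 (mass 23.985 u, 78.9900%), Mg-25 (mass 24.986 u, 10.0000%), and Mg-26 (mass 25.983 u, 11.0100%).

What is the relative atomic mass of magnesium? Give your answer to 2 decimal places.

The abundance-weighted mean is 0.789900 × 23.985 + 0.100000 × 24.986 + 0.110100 × 25.983
= 18.9458 + 2.4986 + 2.8607 = 24.3051 u

24.31 u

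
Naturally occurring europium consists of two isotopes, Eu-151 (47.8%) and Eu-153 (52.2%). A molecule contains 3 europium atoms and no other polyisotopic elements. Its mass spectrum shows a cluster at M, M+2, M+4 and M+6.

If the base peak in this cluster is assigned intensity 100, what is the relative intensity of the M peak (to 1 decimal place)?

Term probabilities: M 0.1092, M+2 0.3578, M+4 0.3907, M+6 0.1422. Base peak = M+4.
P(M+4) = C(3,2) × 0.478^1 × 0.522^2 = 3 × 0.4780 × 0.272484 = 0.390742 (base)
P(M) = C(3,0) × 0.478^3 × 0.522^0 = 1 × 0.10921535 × 1.0000 = 0.109215
Relative intensity = 0.109215 / 0.390742 × 100 = 28.0

28.0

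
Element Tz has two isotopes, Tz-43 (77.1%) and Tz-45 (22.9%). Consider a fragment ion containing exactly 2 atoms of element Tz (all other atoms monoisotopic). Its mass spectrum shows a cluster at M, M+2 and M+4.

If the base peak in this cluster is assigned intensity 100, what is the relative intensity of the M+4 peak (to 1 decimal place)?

Binomial terms of (0.771 + 0.229)^2: M 0.5944, M+2 0.3531, M+4 0.0524 → M is the base peak.
P(M) = C(2,0) × 0.771^2 × 0.229^0 = 1 × 0.594441 × 1.0000 = 0.594441 (base)
P(M+4) = C(2,2) × 0.771^0 × 0.229^2 = 1 × 1.0000 × 0.052441 = 0.052441
Relative intensity = 0.052441 / 0.594441 × 100 = 8.8

8.8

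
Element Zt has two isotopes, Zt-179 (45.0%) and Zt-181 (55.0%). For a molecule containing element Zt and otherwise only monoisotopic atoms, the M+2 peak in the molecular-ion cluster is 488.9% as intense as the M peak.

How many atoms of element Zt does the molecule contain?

With n Zt atoms, P(M+2)/P(M) = C(n,1)·p^(n−1)q / p^n = n·q/p = n · 0.550/0.450.
n = 4.889 × 0.450/0.550 = 4.00 ≈ 4

4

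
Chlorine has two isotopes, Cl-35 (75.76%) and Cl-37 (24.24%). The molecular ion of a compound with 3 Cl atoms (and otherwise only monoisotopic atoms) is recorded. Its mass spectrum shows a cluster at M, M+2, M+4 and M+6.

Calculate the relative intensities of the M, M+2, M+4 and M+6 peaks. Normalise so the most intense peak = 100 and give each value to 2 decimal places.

100.00 : 95.99 : 30.71 : 3.28

Each Cl atom is independently Cl-35 (p = 0.7576) or Cl-37 (q = 0.2424); the cluster is the binomial expansion (p + q)^3.
P(M) = 0.7576^3 = 0.434830
P(M+2) = 3 × 0.7576^2 × 0.2424^1 = 0.417382
P(M+4) = 3 × 0.7576^1 × 0.2424^2 = 0.133545
P(M+6) = 0.2424^3 = 0.014243
The M peak is largest (0.434830); scaling to 100 gives 100.00 : 95.99 : 30.71 : 3.28.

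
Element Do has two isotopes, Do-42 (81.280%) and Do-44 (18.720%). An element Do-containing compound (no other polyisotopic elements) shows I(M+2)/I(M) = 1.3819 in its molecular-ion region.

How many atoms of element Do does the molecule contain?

6

For n independent Do atoms, I(M+2)/I(M) = n · (abundance Do-44) / (abundance Do-42) = n · 0.18720/0.81280.
n = 1.3819 × 0.81280/0.18720 = 6.00 ≈ 6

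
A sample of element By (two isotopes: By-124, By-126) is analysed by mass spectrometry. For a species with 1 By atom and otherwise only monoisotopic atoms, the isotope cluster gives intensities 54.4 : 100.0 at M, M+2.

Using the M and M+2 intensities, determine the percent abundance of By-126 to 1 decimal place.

64.8%

Let p = fractional abundance of By-124. I(M+2)/I(M) = [C(1,1)·p^0·(1−p)] / p^1 = 1·(1−p)/p = 100.0/54.4 = 1.8382
(1−p)/p = 1.8382/1 = 1.8382  ⇒  p = 1/(1 + 1.8382) = 0.3523
By-124: 35.2%, By-126: 64.8%.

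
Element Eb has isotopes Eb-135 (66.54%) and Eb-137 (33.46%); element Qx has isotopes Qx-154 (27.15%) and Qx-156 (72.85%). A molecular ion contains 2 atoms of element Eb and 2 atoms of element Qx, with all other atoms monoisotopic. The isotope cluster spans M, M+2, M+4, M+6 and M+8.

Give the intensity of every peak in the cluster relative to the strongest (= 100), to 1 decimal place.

Element Eb pattern (n=2): 0.44275716 : 0.44528568 : 0.11195716
Element Qx pattern (n=2): 0.07371225 : 0.3955755 : 0.53071225
Convolve the two distributions (both contribute in 2-u steps):
  M: 0.44275716×0.07371225 = 0.032637
  M+2: 0.44275716×0.3955755 + 0.44528568×0.07371225 = 0.207967
  M+4: 0.44275716×0.53071225 + 0.44528568×0.3955755 + 0.11195716×0.07371225 = 0.419373
  M+6: 0.44528568×0.53071225 + 0.11195716×0.3955755 = 0.280606
  M+8: 0.11195716×0.53071225 = 0.059417
Scale to base peak (0.419373) = 100: 7.8 : 49.6 : 100.0 : 66.9 : 14.2

7.8 : 49.6 : 100.0 : 66.9 : 14.2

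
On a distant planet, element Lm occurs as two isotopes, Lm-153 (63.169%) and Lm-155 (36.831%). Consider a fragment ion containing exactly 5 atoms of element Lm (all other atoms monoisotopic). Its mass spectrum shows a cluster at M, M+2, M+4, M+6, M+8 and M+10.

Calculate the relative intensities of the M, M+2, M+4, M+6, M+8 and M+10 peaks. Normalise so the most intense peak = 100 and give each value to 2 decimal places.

29.42 : 85.76 : 100.00 : 58.31 : 17.00 : 1.98

Each Lm atom is independently Lm-153 (p = 0.63169) or Lm-155 (q = 0.36831); the cluster is the binomial expansion (p + q)^5.
P(M) = 0.63169^5 = 0.100582
P(M+2) = 5 × 0.63169^4 × 0.36831^1 = 0.293224
P(M+4) = 10 × 0.63169^3 × 0.36831^2 = 0.341931
P(M+6) = 10 × 0.63169^2 × 0.36831^3 = 0.199365
P(M+8) = 5 × 0.63169^1 × 0.36831^4 = 0.058120
P(M+10) = 0.36831^5 = 0.006777
The M+4 peak is largest (0.341931); scaling to 100 gives 29.42 : 85.76 : 100.00 : 58.31 : 17.00 : 1.98.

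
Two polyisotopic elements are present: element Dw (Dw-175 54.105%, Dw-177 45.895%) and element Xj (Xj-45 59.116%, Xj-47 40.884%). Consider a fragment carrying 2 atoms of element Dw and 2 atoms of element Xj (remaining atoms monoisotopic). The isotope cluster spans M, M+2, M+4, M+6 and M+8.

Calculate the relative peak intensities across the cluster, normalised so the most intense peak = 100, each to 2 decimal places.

28.21 : 86.89 : 100.00 : 50.97 : 9.71

Element Dw pattern (n=2): 0.2927351 : 0.4966298 : 0.2106351
Element Xj pattern (n=2): 0.34947015 : 0.48337971 : 0.16715015
Convolve the two distributions (both contribute in 2-u steps):
  M: 0.2927351×0.34947015 = 0.102302
  M+2: 0.2927351×0.48337971 + 0.4966298×0.34947015 = 0.315059
  M+4: 0.2927351×0.16715015 + 0.4966298×0.48337971 + 0.2106351×0.34947015 = 0.362602
  M+6: 0.4966298×0.16715015 + 0.2106351×0.48337971 = 0.184828
  M+8: 0.2106351×0.16715015 = 0.035208
Scale to base peak (0.362602) = 100: 28.21 : 86.89 : 100.00 : 50.97 : 9.71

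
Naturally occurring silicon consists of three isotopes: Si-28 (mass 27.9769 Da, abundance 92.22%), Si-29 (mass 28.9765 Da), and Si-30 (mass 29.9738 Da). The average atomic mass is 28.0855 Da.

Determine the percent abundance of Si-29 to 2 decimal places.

4.69%

The remaining 7.78% is split between Si-29 (fraction x) and Si-30 (fraction 0.0778 − x).
Substituting: 28.9765x + 29.9738(0.0778 − x) = 2.28520282
(28.9765 − 29.9738)x = -0.04675882  ⇒  x = 0.04689, y = 0.03091
Si-29: 4.69%, Si-30: 3.09%.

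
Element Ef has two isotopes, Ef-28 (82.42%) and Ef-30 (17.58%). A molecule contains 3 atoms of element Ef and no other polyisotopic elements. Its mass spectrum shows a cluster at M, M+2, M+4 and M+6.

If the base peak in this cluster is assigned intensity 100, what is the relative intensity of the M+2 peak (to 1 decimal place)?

Term probabilities: M 0.5599, M+2 0.3583, M+4 0.0764, M+6 0.0054. Base peak = M.
P(M) = C(3,0) × 0.8242^3 × 0.1758^0 = 1 × 0.55988371 × 1.0000 = 0.559884 (base)
P(M+2) = C(3,1) × 0.8242^2 × 0.1758^1 = 3 × 0.67930564 × 0.1758 = 0.358266
Relative intensity = 0.358266 / 0.559884 × 100 = 64.0

64.0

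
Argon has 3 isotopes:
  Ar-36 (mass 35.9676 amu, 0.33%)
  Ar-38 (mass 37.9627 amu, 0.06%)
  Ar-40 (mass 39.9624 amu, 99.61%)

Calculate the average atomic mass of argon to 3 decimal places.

39.948 amu

Ar = Σ fᵢ·mᵢ = 0.0033 × 35.9676 + 0.0006 × 37.9627 + 0.9961 × 39.9624
= 0.11869 + 0.02278 + 39.80655 = 39.94802 amu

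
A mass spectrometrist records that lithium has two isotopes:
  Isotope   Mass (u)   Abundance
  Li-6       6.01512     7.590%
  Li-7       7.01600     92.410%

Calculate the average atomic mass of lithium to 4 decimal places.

The abundance-weighted mean is 0.07590 × 6.01512 + 0.92410 × 7.01600
= 0.456548 + 6.483486 = 6.940034 u

6.9400 u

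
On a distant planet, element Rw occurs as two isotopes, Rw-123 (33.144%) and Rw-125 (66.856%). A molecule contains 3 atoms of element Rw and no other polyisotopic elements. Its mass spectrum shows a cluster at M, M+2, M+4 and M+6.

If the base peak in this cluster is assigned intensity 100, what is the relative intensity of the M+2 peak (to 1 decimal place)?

Binomial terms of (0.33144 + 0.66856)^3: M 0.0364, M+2 0.2203, M+4 0.4444, M+6 0.2988 → M+4 is the base peak.
P(M+4) = C(3,2) × 0.33144^1 × 0.66856^2 = 3 × 0.33144 × 0.44697247 = 0.444434 (base)
P(M+2) = C(3,1) × 0.33144^2 × 0.66856^1 = 3 × 0.10985247 × 0.66856 = 0.220329
Relative intensity = 0.220329 / 0.444434 × 100 = 49.6

49.6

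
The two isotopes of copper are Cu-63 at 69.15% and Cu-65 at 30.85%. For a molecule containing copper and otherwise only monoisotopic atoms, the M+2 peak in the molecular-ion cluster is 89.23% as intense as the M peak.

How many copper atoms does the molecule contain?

For n independent Cu atoms, I(M+2)/I(M) = n · (abundance Cu-65) / (abundance Cu-63) = n · 0.3085/0.6915.
n = 0.8923 × 0.6915/0.3085 = 2.00 ≈ 2

2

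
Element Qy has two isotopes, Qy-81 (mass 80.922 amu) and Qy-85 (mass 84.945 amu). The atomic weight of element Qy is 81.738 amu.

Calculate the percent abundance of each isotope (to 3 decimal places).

Qy-81: 79.717%, Qy-85: 20.283%

Let x be the fractional abundance of Qy-81; then Qy-85 has abundance 1 − x.
80.922·x + 84.945·(1 − x) = 81.738
(80.922 − 84.945)·x = 81.738 − 84.945
x = -3.207 / -4.023 = 0.79717 → 79.717% Qy-81, 20.283% Qy-85.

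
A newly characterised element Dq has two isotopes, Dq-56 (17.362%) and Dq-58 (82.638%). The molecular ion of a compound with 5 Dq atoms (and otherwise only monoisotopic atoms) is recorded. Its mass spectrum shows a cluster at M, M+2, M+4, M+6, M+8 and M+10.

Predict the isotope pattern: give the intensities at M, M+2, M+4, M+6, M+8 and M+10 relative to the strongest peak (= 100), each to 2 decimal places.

Expanding (0.17362 + 0.82638)^5:
P(M) = 0.17362^5 = 0.000158
P(M+2) = 5 × 0.17362^4 × 0.82638^1 = 0.003754
P(M+4) = 10 × 0.17362^3 × 0.82638^2 = 0.035740
P(M+6) = 10 × 0.17362^2 × 0.82638^3 = 0.170114
P(M+8) = 5 × 0.17362^1 × 0.82638^4 = 0.404845
P(M+10) = 0.82638^5 = 0.385389
The M+8 peak is largest (0.404845); scaling to 100 gives 0.04 : 0.93 : 8.83 : 42.02 : 100.00 : 95.19.

0.04 : 0.93 : 8.83 : 42.02 : 100.00 : 95.19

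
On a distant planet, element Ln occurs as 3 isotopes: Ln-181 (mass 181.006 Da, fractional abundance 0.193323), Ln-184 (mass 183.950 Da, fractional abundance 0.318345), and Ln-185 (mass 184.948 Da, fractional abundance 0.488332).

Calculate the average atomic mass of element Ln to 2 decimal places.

183.87 Da

The abundance-weighted mean is 0.193323 × 181.006 + 0.318345 × 183.950 + 0.488332 × 184.948
= 34.9926 + 58.5596 + 90.3160 = 183.8682 Da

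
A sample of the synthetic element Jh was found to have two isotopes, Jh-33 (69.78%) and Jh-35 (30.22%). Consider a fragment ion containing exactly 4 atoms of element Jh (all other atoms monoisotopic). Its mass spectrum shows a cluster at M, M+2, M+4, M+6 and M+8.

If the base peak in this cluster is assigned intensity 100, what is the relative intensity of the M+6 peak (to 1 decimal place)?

18.8

Binomial terms of (0.6978 + 0.3022)^4: M 0.2371, M+2 0.4107, M+4 0.2668, M+6 0.0770, M+8 0.0083 → M+2 is the base peak.
P(M+2) = C(4,1) × 0.6978^3 × 0.3022^1 = 4 × 0.33977615 × 0.3022 = 0.410721 (base)
P(M+6) = C(4,3) × 0.6978^1 × 0.3022^3 = 4 × 0.6978 × 0.02759837 = 0.077033
Relative intensity = 0.077033 / 0.410721 × 100 = 18.8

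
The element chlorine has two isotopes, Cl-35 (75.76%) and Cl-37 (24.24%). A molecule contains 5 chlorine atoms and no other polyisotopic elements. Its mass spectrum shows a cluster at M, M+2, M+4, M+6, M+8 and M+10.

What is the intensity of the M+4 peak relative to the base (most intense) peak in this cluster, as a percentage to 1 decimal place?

64.0%

Binomial terms of (0.7576 + 0.2424)^5: M 0.2496, M+2 0.3993, M+4 0.2555, M+6 0.0817, M+8 0.0131, M+10 0.0008 → M+2 is the base peak.
P(M+2) = C(5,1) × 0.7576^4 × 0.2424^1 = 5 × 0.32942751 × 0.2424 = 0.399266 (base)
P(M+4) = C(5,2) × 0.7576^3 × 0.2424^2 = 10 × 0.4348304 × 0.05875776 = 0.255497
Relative intensity = 0.255497 / 0.399266 × 100 = 64.0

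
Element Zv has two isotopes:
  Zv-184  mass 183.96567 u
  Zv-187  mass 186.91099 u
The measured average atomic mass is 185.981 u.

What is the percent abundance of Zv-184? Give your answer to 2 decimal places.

31.58%

With x = fraction of Zv-184 (so Zv-187 is 1 − x):
183.96567·x + 186.91099·(1 − x) = 185.981
(183.96567 − 186.91099)·x = 185.981 − 186.91099
x = -0.92999 / -2.94532 = 0.31575 → 31.58% Zv-184, 68.42% Zv-187.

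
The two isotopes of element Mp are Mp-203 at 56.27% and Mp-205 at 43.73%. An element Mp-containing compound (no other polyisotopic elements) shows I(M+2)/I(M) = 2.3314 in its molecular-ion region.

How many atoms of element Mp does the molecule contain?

For n independent Mp atoms, I(M+2)/I(M) = n · (abundance Mp-205) / (abundance Mp-203) = n · 0.4373/0.5627.
n = 2.3314 × 0.5627/0.4373 = 3.00 ≈ 3

3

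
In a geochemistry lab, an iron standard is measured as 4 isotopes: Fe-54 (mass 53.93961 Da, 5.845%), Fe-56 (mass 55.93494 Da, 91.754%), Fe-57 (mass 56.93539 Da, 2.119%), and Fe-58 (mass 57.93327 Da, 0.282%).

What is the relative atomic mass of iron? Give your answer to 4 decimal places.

The abundance-weighted mean is 0.05845 × 53.93961 + 0.91754 × 55.93494 + 0.02119 × 56.93539 + 0.00282 × 57.93327
= 3.152770 + 51.322545 + 1.206461 + 0.163372 = 55.845148 Da

55.8451 Da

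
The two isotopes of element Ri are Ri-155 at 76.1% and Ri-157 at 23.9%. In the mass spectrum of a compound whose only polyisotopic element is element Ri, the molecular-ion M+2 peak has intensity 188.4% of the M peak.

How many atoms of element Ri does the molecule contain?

With n Ri atoms, P(M+2)/P(M) = C(n,1)·p^(n−1)q / p^n = n·q/p = n · 0.239/0.761.
n = 1.884 × 0.761/0.239 = 6.00 ≈ 6

6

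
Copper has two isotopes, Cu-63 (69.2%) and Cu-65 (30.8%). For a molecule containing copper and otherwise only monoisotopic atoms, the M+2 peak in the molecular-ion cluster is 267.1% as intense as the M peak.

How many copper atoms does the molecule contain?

With n Cu atoms, P(M+2)/P(M) = C(n,1)·p^(n−1)q / p^n = n·q/p = n · 0.308/0.692.
n = 2.671 × 0.692/0.308 = 6.00 ≈ 6

6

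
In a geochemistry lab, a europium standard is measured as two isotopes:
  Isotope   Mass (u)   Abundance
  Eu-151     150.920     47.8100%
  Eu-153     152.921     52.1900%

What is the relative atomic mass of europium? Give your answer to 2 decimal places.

151.96 u

Ar = Σ fᵢ·mᵢ = 0.478100 × 150.920 + 0.521900 × 152.921
= 72.1549 + 79.8095 = 151.9644 u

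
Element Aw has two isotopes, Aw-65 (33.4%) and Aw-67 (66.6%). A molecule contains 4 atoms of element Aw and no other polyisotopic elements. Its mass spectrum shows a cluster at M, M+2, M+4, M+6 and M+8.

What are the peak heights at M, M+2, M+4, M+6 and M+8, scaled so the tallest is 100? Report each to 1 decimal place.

3.2 : 25.2 : 75.2 : 100.0 : 49.9

Each Aw atom is independently Aw-65 (p = 0.334) or Aw-67 (q = 0.666); the cluster is the binomial expansion (p + q)^4.
P(M) = 0.334^4 = 0.012445
P(M+2) = 4 × 0.334^3 × 0.666^1 = 0.099260
P(M+4) = 6 × 0.334^2 × 0.666^2 = 0.296888
P(M+6) = 4 × 0.334^1 × 0.666^3 = 0.394665
P(M+8) = 0.666^4 = 0.196742
The M+6 peak is largest (0.394665); scaling to 100 gives 3.2 : 25.2 : 75.2 : 100.0 : 49.9.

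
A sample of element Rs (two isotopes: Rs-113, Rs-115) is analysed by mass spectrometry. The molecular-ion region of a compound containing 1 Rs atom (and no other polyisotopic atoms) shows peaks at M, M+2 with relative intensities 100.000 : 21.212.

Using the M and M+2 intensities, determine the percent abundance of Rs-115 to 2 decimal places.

17.50%

Write p for the Rs-113 fraction. I(M+2)/I(M) = [C(1,1)·p^0·(1−p)] / p^1 = 1·(1−p)/p = 21.212/100.000 = 0.2121
(1−p)/p = 0.2121/1 = 0.2121  ⇒  p = 1/(1 + 0.2121) = 0.8250
Rs-113: 82.50%, Rs-115: 17.50%.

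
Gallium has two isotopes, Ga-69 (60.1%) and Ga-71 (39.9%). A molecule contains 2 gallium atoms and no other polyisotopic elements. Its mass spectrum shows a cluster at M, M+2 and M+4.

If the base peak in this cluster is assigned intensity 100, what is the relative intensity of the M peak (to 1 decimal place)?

Term probabilities: M 0.3612, M+2 0.4796, M+4 0.1592. Base peak = M+2.
P(M+2) = C(2,1) × 0.601^1 × 0.399^1 = 2 × 0.6010 × 0.3990 = 0.479598 (base)
P(M) = C(2,0) × 0.601^2 × 0.399^0 = 1 × 0.361201 × 1.0000 = 0.361201
Relative intensity = 0.361201 / 0.479598 × 100 = 75.3

75.3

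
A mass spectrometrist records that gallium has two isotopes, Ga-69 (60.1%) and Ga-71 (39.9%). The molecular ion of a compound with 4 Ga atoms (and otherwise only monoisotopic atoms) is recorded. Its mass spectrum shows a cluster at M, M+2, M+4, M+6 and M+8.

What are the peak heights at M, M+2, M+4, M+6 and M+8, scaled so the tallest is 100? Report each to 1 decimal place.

Expanding (0.601 + 0.399)^4:
P(M) = 0.601^4 = 0.130466
P(M+2) = 4 × 0.601^3 × 0.399^1 = 0.346463
P(M+4) = 6 × 0.601^2 × 0.399^2 = 0.345021
P(M+6) = 4 × 0.601^1 × 0.399^3 = 0.152705
P(M+8) = 0.399^4 = 0.025345
The M+2 peak is largest (0.346463); scaling to 100 gives 37.7 : 100.0 : 99.6 : 44.1 : 7.3.

37.7 : 100.0 : 99.6 : 44.1 : 7.3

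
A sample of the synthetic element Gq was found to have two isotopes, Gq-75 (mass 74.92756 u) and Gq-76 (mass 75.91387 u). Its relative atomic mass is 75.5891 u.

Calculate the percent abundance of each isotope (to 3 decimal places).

Writing the weighted mean with unknown fraction x of Gq-75:
74.92756·x + 75.91387·(1 − x) = 75.5891
(74.92756 − 75.91387)·x = 75.5891 − 75.91387
x = -0.32477 / -0.98631 = 0.32928 → 32.928% Gq-75, 67.072% Gq-76.

Gq-75: 32.928%, Gq-76: 67.072%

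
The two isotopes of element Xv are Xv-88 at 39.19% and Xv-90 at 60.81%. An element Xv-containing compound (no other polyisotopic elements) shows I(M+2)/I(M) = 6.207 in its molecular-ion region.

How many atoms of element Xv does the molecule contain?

4

With n Xv atoms, P(M+2)/P(M) = C(n,1)·p^(n−1)q / p^n = n·q/p = n · 0.6081/0.3919.
n = 6.207 × 0.3919/0.6081 = 4.00 ≈ 4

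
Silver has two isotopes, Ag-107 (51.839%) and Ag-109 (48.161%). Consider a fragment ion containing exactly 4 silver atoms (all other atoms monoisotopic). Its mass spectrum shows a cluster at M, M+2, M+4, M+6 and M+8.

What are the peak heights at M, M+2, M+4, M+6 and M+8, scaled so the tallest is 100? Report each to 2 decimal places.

Expanding (0.51839 + 0.48161)^4:
P(M) = 0.51839^4 = 0.072215
P(M+2) = 4 × 0.51839^3 × 0.48161^1 = 0.268365
P(M+4) = 6 × 0.51839^2 × 0.48161^2 = 0.373986
P(M+6) = 4 × 0.51839^1 × 0.48161^3 = 0.231634
P(M+8) = 0.48161^4 = 0.053800
The M+4 peak is largest (0.373986); scaling to 100 gives 19.31 : 71.76 : 100.00 : 61.94 : 14.39.

19.31 : 71.76 : 100.00 : 61.94 : 14.39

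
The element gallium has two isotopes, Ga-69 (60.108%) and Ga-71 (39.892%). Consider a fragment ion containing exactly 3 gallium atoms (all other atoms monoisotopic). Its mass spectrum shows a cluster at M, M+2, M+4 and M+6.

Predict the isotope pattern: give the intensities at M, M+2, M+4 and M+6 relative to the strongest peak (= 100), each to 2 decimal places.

50.23 : 100.00 : 66.37 : 14.68

Each Ga atom is independently Ga-69 (p = 0.60108) or Ga-71 (q = 0.39892); the cluster is the binomial expansion (p + q)^3.
P(M) = 0.60108^3 = 0.217169
P(M+2) = 3 × 0.60108^2 × 0.39892^1 = 0.432386
P(M+4) = 3 × 0.60108^1 × 0.39892^2 = 0.286963
P(M+6) = 0.39892^3 = 0.063483
The M+2 peak is largest (0.432386); scaling to 100 gives 50.23 : 100.00 : 66.37 : 14.68.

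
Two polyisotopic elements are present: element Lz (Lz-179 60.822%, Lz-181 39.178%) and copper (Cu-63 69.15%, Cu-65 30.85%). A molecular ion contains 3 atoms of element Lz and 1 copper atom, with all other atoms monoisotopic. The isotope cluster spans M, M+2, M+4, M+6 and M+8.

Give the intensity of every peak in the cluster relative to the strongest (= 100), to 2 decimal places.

Element Lz pattern (n=3): 0.22499978 : 0.43479537 : 0.28006993 : 0.06013493
Copper pattern (n=1): 0.6915 : 0.3085
Convolve the two distributions (both contribute in 2-u steps):
  M: 0.22499978×0.6915 = 0.155587
  M+2: 0.22499978×0.3085 + 0.43479537×0.6915 = 0.370073
  M+4: 0.43479537×0.3085 + 0.28006993×0.6915 = 0.327803
  M+6: 0.28006993×0.3085 + 0.06013493×0.6915 = 0.127985
  M+8: 0.06013493×0.3085 = 0.018552
Scale to base peak (0.370073) = 100: 42.04 : 100.00 : 88.58 : 34.58 : 5.01

42.04 : 100.00 : 88.58 : 34.58 : 5.01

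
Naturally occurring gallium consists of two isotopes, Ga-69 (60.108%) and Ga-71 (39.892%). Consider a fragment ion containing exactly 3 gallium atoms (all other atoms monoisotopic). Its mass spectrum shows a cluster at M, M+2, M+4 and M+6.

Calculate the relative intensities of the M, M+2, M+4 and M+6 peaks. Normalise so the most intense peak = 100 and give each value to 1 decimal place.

50.2 : 100.0 : 66.4 : 14.7

Expanding (0.60108 + 0.39892)^3:
P(M) = 0.60108^3 = 0.217169
P(M+2) = 3 × 0.60108^2 × 0.39892^1 = 0.432386
P(M+4) = 3 × 0.60108^1 × 0.39892^2 = 0.286963
P(M+6) = 0.39892^3 = 0.063483
The M+2 peak is largest (0.432386); scaling to 100 gives 50.2 : 100.0 : 66.4 : 14.7.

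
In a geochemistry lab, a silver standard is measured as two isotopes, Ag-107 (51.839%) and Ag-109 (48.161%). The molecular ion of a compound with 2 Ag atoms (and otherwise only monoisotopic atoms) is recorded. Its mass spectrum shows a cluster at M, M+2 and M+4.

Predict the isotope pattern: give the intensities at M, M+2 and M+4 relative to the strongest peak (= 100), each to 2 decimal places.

The 2 Ag atoms are independent, so intensities follow the terms of (0.51839 + 0.48161)^2.
P(M) = 0.51839^2 = 0.268728
P(M+2) = 2 × 0.51839^1 × 0.48161^1 = 0.499324
P(M+4) = 0.48161^2 = 0.231948
The M+2 peak is largest (0.499324); scaling to 100 gives 53.82 : 100.00 : 46.45.

53.82 : 100.00 : 46.45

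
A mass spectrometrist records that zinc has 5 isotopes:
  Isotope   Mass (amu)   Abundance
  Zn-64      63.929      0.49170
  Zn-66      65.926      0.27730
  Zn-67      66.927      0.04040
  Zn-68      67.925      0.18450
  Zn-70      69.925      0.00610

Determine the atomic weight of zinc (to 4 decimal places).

65.3777 amu

The abundance-weighted mean is 0.49170 × 63.929 + 0.27730 × 65.926 + 0.04040 × 66.927 + 0.18450 × 67.925 + 0.00610 × 69.925
= 31.43389 + 18.28128 + 2.70385 + 12.53216 + 0.42654 = 65.37772 amu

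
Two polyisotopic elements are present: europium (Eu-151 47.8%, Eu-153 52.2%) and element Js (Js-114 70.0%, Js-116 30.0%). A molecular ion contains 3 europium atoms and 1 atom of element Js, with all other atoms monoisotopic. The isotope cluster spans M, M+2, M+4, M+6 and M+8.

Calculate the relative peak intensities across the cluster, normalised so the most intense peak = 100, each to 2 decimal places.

Europium pattern (n=3): 0.10921535 : 0.35780594 : 0.39074206 : 0.14223665
Element Js pattern (n=1): 0.7000 : 0.3000
Convolve the two distributions (both contribute in 2-u steps):
  M: 0.10921535×0.7000 = 0.076451
  M+2: 0.10921535×0.3000 + 0.35780594×0.7000 = 0.283229
  M+4: 0.35780594×0.3000 + 0.39074206×0.7000 = 0.380861
  M+6: 0.39074206×0.3000 + 0.14223665×0.7000 = 0.216788
  M+8: 0.14223665×0.3000 = 0.042671
Scale to base peak (0.380861) = 100: 20.07 : 74.37 : 100.00 : 56.92 : 11.20

20.07 : 74.37 : 100.00 : 56.92 : 11.20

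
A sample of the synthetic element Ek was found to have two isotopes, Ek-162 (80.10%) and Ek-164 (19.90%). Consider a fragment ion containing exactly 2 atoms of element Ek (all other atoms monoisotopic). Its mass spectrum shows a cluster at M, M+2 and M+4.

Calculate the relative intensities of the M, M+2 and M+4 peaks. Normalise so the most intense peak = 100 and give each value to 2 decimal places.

Each Ek atom is independently Ek-162 (p = 0.8010) or Ek-164 (q = 0.1990); the cluster is the binomial expansion (p + q)^2.
P(M) = 0.8010^2 = 0.641601
P(M+2) = 2 × 0.8010^1 × 0.1990^1 = 0.318798
P(M+4) = 0.1990^2 = 0.039601
The M peak is largest (0.641601); scaling to 100 gives 100.00 : 49.69 : 6.17.

100.00 : 49.69 : 6.17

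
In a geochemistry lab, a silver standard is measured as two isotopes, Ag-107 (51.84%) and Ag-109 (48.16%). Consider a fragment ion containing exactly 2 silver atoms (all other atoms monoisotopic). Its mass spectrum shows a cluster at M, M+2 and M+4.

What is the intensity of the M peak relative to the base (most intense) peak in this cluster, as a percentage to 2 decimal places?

53.82%

Binomial terms of (0.5184 + 0.4816)^2: M 0.2687, M+2 0.4993, M+4 0.2319 → M+2 is the base peak.
P(M+2) = C(2,1) × 0.5184^1 × 0.4816^1 = 2 × 0.5184 × 0.4816 = 0.499323 (base)
P(M) = C(2,0) × 0.5184^2 × 0.4816^0 = 1 × 0.26873856 × 1.0000 = 0.268739
Relative intensity = 0.268739 / 0.499323 × 100 = 53.82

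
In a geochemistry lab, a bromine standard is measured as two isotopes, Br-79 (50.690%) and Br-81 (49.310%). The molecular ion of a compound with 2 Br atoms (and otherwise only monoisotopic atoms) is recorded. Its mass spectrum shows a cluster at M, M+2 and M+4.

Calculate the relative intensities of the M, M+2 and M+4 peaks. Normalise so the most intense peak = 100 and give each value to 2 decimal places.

51.40 : 100.00 : 48.64

The 2 Br atoms are independent, so intensities follow the terms of (0.50690 + 0.49310)^2.
P(M) = 0.50690^2 = 0.256948
P(M+2) = 2 × 0.50690^1 × 0.49310^1 = 0.499905
P(M+4) = 0.49310^2 = 0.243148
The M+2 peak is largest (0.499905); scaling to 100 gives 51.40 : 100.00 : 48.64.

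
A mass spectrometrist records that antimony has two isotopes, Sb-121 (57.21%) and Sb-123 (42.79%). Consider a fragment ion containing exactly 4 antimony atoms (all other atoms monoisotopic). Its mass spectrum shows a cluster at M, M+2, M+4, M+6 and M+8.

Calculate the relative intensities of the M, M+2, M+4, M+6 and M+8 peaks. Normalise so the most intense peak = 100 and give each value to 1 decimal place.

The 4 Sb atoms are independent, so intensities follow the terms of (0.5721 + 0.4279)^4.
P(M) = 0.5721^4 = 0.107124
P(M+2) = 4 × 0.5721^3 × 0.4279^1 = 0.320493
P(M+4) = 6 × 0.5721^2 × 0.4279^2 = 0.359567
P(M+6) = 4 × 0.5721^1 × 0.4279^3 = 0.179291
P(M+8) = 0.4279^4 = 0.033525
The M+4 peak is largest (0.359567); scaling to 100 gives 29.8 : 89.1 : 100.0 : 49.9 : 9.3.

29.8 : 89.1 : 100.0 : 49.9 : 9.3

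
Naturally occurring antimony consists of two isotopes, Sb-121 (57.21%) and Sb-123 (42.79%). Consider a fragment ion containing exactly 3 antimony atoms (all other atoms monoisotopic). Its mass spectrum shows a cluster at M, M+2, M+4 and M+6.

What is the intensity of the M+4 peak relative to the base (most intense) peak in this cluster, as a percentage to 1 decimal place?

Term probabilities: M 0.1872, M+2 0.4202, M+4 0.3143, M+6 0.0783. Base peak = M+2.
P(M+2) = C(3,1) × 0.5721^2 × 0.4279^1 = 3 × 0.32729841 × 0.4279 = 0.420153 (base)
P(M+4) = C(3,2) × 0.5721^1 × 0.4279^2 = 3 × 0.5721 × 0.18309841 = 0.314252
Relative intensity = 0.314252 / 0.420153 × 100 = 74.8

74.8%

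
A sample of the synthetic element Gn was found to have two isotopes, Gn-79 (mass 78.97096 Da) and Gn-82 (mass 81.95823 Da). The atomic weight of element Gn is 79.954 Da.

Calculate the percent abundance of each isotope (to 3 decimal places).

Gn-79: 67.092%, Gn-82: 32.908%

With x = fraction of Gn-79 (so Gn-82 is 1 − x):
78.97096·x + 81.95823·(1 − x) = 79.954
(78.97096 − 81.95823)·x = 79.954 − 81.95823
x = -2.00423 / -2.98727 = 0.67092 → 67.092% Gn-79, 32.908% Gn-82.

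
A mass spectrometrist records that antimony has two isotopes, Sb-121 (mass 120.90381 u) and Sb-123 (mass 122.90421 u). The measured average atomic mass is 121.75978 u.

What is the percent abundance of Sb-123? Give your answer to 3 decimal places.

42.790%

Writing the weighted mean with unknown fraction x of Sb-121:
120.90381·x + 122.90421·(1 − x) = 121.75978
(120.90381 − 122.90421)·x = 121.75978 − 122.90421
x = -1.14443 / -2.00040 = 0.57210 → 57.210% Sb-121, 42.790% Sb-123.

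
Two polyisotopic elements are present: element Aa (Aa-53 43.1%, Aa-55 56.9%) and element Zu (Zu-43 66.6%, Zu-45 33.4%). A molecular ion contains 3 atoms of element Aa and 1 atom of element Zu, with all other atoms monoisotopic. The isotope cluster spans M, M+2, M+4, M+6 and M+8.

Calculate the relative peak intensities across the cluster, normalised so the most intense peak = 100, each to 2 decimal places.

13.86 : 61.85 : 100.00 : 68.24 : 15.99

Element Aa pattern (n=3): 0.08006299 : 0.31709403 : 0.41862297 : 0.18422001
Element Zu pattern (n=1): 0.6660 : 0.3340
Convolve the two distributions (both contribute in 2-u steps):
  M: 0.08006299×0.6660 = 0.053322
  M+2: 0.08006299×0.3340 + 0.31709403×0.6660 = 0.237926
  M+4: 0.31709403×0.3340 + 0.41862297×0.6660 = 0.384712
  M+6: 0.41862297×0.3340 + 0.18422001×0.6660 = 0.262511
  M+8: 0.18422001×0.3340 = 0.061529
Scale to base peak (0.384712) = 100: 13.86 : 61.85 : 100.00 : 68.24 : 15.99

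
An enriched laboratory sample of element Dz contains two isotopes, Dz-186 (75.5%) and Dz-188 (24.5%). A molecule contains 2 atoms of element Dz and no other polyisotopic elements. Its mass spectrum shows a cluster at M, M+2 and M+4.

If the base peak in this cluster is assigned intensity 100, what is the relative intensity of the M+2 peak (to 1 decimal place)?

64.9

Binomial terms of (0.755 + 0.245)^2: M 0.5700, M+2 0.3700, M+4 0.0600 → M is the base peak.
P(M) = C(2,0) × 0.755^2 × 0.245^0 = 1 × 0.570025 × 1.0000 = 0.570025 (base)
P(M+2) = C(2,1) × 0.755^1 × 0.245^1 = 2 × 0.7550 × 0.2450 = 0.369950
Relative intensity = 0.369950 / 0.570025 × 100 = 64.9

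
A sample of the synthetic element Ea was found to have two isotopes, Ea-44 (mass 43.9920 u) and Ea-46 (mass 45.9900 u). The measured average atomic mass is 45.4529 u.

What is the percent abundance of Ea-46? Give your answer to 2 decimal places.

Writing the weighted mean with unknown fraction x of Ea-44:
43.9920·x + 45.9900·(1 − x) = 45.4529
(43.9920 − 45.9900)·x = 45.4529 − 45.9900
x = -0.5371 / -1.9980 = 0.26882 → 26.88% Ea-44, 73.12% Ea-46.

73.12%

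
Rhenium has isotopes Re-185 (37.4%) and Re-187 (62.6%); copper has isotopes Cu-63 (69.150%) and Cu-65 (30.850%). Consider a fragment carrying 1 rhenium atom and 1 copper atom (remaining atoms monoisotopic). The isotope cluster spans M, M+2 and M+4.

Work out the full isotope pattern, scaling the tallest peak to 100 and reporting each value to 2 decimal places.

47.17 : 100.00 : 35.22

Rhenium pattern (n=1): 0.3740 : 0.6260
Copper pattern (n=1): 0.6915 : 0.3085
Convolve the two distributions (both contribute in 2-u steps):
  M: 0.3740×0.6915 = 0.258621
  M+2: 0.3740×0.3085 + 0.6260×0.6915 = 0.548258
  M+4: 0.6260×0.3085 = 0.193121
Scale to base peak (0.548258) = 100: 47.17 : 100.00 : 35.22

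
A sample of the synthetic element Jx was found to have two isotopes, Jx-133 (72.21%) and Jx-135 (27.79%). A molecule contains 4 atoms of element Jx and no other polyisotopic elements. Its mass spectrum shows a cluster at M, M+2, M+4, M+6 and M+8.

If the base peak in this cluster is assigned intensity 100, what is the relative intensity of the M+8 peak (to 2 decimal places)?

Term probabilities: M 0.2719, M+2 0.4185, M+4 0.2416, M+6 0.0620, M+8 0.0060. Base peak = M+2.
P(M+2) = C(4,1) × 0.7221^3 × 0.2779^1 = 4 × 0.37652345 × 0.2779 = 0.418543 (base)
P(M+8) = C(4,4) × 0.7221^0 × 0.2779^4 = 1 × 1.0000 × 0.00596423 = 0.005964
Relative intensity = 0.005964 / 0.418543 × 100 = 1.42

1.42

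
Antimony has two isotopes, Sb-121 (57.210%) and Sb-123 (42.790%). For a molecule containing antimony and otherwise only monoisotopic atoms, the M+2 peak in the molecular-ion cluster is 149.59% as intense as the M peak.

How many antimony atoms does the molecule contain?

The M+2/M ratio from n Sb atoms is n · q/p = n · 0.42790/0.57210.
n = 1.4959 × 0.57210/0.42790 = 2.00 ≈ 2

2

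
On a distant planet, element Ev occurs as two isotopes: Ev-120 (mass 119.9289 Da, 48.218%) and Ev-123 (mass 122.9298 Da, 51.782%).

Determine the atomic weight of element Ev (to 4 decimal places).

121.4828 Da

Ar = Σ fᵢ·mᵢ = 0.48218 × 119.9289 + 0.51782 × 122.9298
= 57.82732 + 63.65551 = 121.48283 Da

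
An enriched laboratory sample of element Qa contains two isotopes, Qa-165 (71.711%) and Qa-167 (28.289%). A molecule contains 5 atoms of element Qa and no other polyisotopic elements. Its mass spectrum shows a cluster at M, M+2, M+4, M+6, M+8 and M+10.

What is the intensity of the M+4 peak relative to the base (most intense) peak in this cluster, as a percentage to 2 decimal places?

Binomial terms of (0.71711 + 0.28289)^5: M 0.1896, M+2 0.3741, M+4 0.2951, M+6 0.1164, M+8 0.0230, M+10 0.0018 → M+2 is the base peak.
P(M+2) = C(5,1) × 0.71711^4 × 0.28289^1 = 5 × 0.26444972 × 0.28289 = 0.374051 (base)
P(M+4) = C(5,2) × 0.71711^3 × 0.28289^2 = 10 × 0.36877149 × 0.08002675 = 0.295116
Relative intensity = 0.295116 / 0.374051 × 100 = 78.90

78.90%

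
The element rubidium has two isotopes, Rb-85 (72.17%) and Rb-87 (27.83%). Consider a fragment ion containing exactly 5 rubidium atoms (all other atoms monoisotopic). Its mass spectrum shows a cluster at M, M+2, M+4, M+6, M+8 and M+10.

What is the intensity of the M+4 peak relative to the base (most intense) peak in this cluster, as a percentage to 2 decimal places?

Term probabilities: M 0.1958, M+2 0.3775, M+4 0.2911, M+6 0.1123, M+8 0.0216, M+10 0.0017. Base peak = M+2.
P(M+2) = C(5,1) × 0.7217^4 × 0.2783^1 = 5 × 0.27128565 × 0.2783 = 0.377494 (base)
P(M+4) = C(5,2) × 0.7217^3 × 0.2783^2 = 10 × 0.37589809 × 0.07745089 = 0.291136
Relative intensity = 0.291136 / 0.377494 × 100 = 77.12

77.12%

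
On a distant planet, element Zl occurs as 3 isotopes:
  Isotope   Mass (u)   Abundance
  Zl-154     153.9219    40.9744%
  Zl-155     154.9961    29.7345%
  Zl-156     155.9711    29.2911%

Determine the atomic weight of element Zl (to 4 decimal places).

Average mass = Σ (abundance × isotope mass) = 0.409744 × 153.9219 + 0.297345 × 154.9961 + 0.292911 × 155.9711
= 63.06857 + 46.08732 + 45.68565 = 154.84154 u

154.8415 u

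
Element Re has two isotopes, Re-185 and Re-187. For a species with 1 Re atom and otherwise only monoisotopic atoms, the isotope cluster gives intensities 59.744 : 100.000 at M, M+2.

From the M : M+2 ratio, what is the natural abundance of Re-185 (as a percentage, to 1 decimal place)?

37.4%

Let p = fractional abundance of Re-185. I(M+2)/I(M) = [C(1,1)·p^0·(1−p)] / p^1 = 1·(1−p)/p = 100.000/59.744 = 1.6738
(1−p)/p = 1.6738/1 = 1.6738  ⇒  p = 1/(1 + 1.6738) = 0.3740
Re-185: 37.4%, Re-187: 62.6%.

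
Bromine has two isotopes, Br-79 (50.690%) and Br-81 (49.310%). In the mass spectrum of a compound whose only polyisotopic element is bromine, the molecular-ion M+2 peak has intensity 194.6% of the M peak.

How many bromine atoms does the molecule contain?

With n Br atoms, P(M+2)/P(M) = C(n,1)·p^(n−1)q / p^n = n·q/p = n · 0.49310/0.50690.
n = 1.946 × 0.50690/0.49310 = 2.00 ≈ 2

2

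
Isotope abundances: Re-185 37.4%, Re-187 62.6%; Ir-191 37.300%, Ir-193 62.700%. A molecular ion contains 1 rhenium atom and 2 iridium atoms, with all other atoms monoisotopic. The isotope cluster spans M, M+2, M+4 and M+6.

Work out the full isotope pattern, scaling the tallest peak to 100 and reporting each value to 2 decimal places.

Rhenium pattern (n=1): 0.3740 : 0.6260
Iridium pattern (n=2): 0.139129 : 0.467742 : 0.393129
Convolve the two distributions (both contribute in 2-u steps):
  M: 0.3740×0.139129 = 0.052034
  M+2: 0.3740×0.467742 + 0.6260×0.139129 = 0.262030
  M+4: 0.3740×0.393129 + 0.6260×0.467742 = 0.439837
  M+6: 0.6260×0.393129 = 0.246099
Scale to base peak (0.439837) = 100: 11.83 : 59.57 : 100.00 : 55.95

11.83 : 59.57 : 100.00 : 55.95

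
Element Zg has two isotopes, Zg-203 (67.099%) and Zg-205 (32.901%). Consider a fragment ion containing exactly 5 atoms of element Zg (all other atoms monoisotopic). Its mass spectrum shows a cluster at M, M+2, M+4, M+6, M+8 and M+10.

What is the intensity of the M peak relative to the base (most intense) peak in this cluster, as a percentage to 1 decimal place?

40.8%

(0.67099 + 0.32901)^5 gives M 0.1360, M+2 0.3335, M+4 0.3270, M+6 0.1603, M+8 0.0393, M+10 0.0039; the largest is M+2.
P(M+2) = C(5,1) × 0.67099^4 × 0.32901^1 = 5 × 0.20270487 × 0.32901 = 0.333460 (base)
P(M) = C(5,0) × 0.67099^5 × 0.32901^0 = 1 × 0.13601294 × 1.0000 = 0.136013
Relative intensity = 0.136013 / 0.333460 × 100 = 40.8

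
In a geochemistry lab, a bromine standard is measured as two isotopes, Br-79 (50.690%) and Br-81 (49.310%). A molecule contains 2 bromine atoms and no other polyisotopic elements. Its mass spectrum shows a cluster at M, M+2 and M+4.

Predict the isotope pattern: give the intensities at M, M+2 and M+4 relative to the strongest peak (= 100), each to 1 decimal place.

Each Br atom is independently Br-79 (p = 0.50690) or Br-81 (q = 0.49310); the cluster is the binomial expansion (p + q)^2.
P(M) = 0.50690^2 = 0.256948
P(M+2) = 2 × 0.50690^1 × 0.49310^1 = 0.499905
P(M+4) = 0.49310^2 = 0.243148
The M+2 peak is largest (0.499905); scaling to 100 gives 51.4 : 100.0 : 48.6.

51.4 : 100.0 : 48.6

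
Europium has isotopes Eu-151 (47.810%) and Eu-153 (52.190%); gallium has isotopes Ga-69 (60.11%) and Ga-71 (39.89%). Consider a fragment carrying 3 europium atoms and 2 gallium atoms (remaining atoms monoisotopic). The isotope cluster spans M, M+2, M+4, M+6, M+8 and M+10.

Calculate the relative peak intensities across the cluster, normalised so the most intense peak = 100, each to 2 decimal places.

11.96 : 55.04 : 100.00 : 89.55 : 39.47 : 6.85

Europium pattern (n=3): 0.10928391 : 0.3578871 : 0.39067407 : 0.14215492
Gallium pattern (n=2): 0.36132121 : 0.47955758 : 0.15912121
Convolve the two distributions (both contribute in 2-u steps):
  M: 0.10928391×0.36132121 = 0.039487
  M+2: 0.10928391×0.47955758 + 0.3578871×0.36132121 = 0.181720
  M+4: 0.10928391×0.15912121 + 0.3578871×0.47955758 + 0.39067407×0.36132121 = 0.330176
  M+6: 0.3578871×0.15912121 + 0.39067407×0.47955758 + 0.14215492×0.36132121 = 0.295662
  M+8: 0.39067407×0.15912121 + 0.14215492×0.47955758 = 0.130336
  M+10: 0.14215492×0.15912121 = 0.022620
Scale to base peak (0.330176) = 100: 11.96 : 55.04 : 100.00 : 89.55 : 39.47 : 6.85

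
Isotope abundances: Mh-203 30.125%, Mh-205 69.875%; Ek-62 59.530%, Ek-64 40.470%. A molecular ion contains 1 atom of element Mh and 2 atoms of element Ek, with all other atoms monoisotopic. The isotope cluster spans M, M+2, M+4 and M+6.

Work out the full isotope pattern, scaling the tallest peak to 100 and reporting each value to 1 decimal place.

Element Mh pattern (n=1): 0.30125 : 0.69875
Element Ek pattern (n=2): 0.35438209 : 0.48183582 : 0.16378209
Convolve the two distributions (both contribute in 2-u steps):
  M: 0.30125×0.35438209 = 0.106758
  M+2: 0.30125×0.48183582 + 0.69875×0.35438209 = 0.392778
  M+4: 0.30125×0.16378209 + 0.69875×0.48183582 = 0.386022
  M+6: 0.69875×0.16378209 = 0.114443
Scale to base peak (0.392778) = 100: 27.2 : 100.0 : 98.3 : 29.1

27.2 : 100.0 : 98.3 : 29.1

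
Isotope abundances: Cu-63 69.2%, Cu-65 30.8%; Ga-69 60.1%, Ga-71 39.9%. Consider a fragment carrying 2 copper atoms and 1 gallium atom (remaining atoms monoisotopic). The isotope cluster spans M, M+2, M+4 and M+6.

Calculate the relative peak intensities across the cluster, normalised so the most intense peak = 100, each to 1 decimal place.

64.3 : 100.0 : 50.8 : 8.5

Copper pattern (n=2): 0.478864 : 0.426272 : 0.094864
Gallium pattern (n=1): 0.6010 : 0.3990
Convolve the two distributions (both contribute in 2-u steps):
  M: 0.478864×0.6010 = 0.287797
  M+2: 0.478864×0.3990 + 0.426272×0.6010 = 0.447256
  M+4: 0.426272×0.3990 + 0.094864×0.6010 = 0.227096
  M+6: 0.094864×0.3990 = 0.037851
Scale to base peak (0.447256) = 100: 64.3 : 100.0 : 50.8 : 8.5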